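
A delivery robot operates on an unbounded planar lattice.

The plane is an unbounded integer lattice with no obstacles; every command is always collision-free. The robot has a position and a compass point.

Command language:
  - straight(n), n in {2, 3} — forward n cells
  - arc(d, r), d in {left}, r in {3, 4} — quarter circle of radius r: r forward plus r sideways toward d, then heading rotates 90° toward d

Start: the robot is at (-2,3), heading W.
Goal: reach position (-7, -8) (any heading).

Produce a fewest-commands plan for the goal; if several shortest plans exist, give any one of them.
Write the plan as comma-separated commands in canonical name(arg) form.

t0: at (-2,3), heading W
1. straight(3) → at (-5,3), heading W
2. straight(2) → at (-7,3), heading W
3. arc(left, 4) → at (-11,-1), heading S
4. straight(3) → at (-11,-4), heading S
5. arc(left, 4) → at (-7,-8), heading E
no 4-step plan works, so 5 is optimal.

straight(3), straight(2), arc(left, 4), straight(3), arc(left, 4)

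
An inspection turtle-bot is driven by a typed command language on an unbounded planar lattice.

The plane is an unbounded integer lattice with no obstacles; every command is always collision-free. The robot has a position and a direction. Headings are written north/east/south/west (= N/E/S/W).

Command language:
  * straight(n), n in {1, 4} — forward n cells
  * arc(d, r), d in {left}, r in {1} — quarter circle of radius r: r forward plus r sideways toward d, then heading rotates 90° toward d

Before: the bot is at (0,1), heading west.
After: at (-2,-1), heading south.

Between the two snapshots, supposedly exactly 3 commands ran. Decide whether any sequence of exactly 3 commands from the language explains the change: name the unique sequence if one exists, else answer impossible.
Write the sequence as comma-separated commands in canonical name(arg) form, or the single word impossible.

straight(1), arc(left, 1), straight(1)

key: position moved to (-2,-1) AND the heading swung to S — translation plus rotation needed
start: at (0,1), heading west
t=1 straight(1) ⇒ at (-1,1), heading west
t=2 arc(left, 1) ⇒ at (-2,0), heading south
t=3 straight(1) ⇒ at (-2,-1), heading south
no rival 3-sequence matches.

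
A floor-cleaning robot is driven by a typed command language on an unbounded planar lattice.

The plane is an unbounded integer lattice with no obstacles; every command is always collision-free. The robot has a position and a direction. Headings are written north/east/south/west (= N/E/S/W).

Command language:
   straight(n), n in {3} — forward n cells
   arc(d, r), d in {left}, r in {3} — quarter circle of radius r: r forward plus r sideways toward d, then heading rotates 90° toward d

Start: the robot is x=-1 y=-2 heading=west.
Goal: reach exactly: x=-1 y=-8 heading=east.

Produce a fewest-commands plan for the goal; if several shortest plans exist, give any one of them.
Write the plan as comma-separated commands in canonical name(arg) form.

initial: x=-1 y=-2 heading=west
[1] after arc(left, 3): x=-4 y=-5 heading=south
[2] after arc(left, 3): x=-1 y=-8 heading=east
no 1-step plan works, so 2 is optimal.

arc(left, 3), arc(left, 3)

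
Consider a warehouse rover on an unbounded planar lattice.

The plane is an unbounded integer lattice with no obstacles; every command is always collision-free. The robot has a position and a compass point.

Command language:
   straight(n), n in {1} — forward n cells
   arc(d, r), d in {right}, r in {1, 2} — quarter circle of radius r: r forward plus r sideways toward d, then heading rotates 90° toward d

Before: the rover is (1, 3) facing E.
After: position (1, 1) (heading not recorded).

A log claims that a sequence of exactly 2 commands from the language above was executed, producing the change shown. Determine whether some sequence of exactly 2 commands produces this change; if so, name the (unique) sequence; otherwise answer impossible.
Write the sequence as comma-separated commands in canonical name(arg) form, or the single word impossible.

initial: (1, 3) facing E
t=1 arc(right, 1) ⇒ (2, 2) facing S
t=2 arc(right, 1) ⇒ (1, 1) facing W
no rival 2-sequence matches.

arc(right, 1), arc(right, 1)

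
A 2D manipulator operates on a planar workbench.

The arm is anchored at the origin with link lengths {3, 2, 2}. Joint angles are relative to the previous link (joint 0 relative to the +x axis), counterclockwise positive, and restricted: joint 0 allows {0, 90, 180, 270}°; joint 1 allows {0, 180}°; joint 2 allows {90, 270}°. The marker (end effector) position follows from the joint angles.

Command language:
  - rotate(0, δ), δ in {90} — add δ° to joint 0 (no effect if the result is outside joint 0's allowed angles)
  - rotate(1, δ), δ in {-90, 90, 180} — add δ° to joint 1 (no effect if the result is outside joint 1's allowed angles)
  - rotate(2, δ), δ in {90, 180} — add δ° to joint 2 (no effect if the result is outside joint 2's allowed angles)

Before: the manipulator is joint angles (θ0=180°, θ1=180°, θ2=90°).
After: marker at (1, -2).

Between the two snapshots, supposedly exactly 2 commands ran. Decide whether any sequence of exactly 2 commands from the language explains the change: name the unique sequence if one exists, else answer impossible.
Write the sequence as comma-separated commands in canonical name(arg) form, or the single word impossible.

rotate(0, 90), rotate(0, 90)

from: joint angles (θ0=180°, θ1=180°, θ2=90°)
[1] after rotate(0, 90): joint angles (θ0=270°, θ1=180°, θ2=90°)
[2] after rotate(0, 90): joint angles (θ0=0°, θ1=180°, θ2=90°)
all 36 alternatives checked — unique.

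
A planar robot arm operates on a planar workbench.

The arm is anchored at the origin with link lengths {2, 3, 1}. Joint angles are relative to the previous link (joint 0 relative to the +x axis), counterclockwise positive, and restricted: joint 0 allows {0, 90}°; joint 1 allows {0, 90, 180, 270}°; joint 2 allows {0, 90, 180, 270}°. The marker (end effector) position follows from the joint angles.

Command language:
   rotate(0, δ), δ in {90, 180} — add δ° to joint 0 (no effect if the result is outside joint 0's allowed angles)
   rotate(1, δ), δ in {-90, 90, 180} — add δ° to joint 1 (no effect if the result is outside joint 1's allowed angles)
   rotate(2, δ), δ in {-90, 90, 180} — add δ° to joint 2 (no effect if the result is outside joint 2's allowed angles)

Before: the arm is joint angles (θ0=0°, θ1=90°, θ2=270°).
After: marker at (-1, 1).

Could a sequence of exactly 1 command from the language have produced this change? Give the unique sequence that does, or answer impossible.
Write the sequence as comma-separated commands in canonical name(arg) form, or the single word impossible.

t0: joint angles (θ0=0°, θ1=90°, θ2=270°)
1. rotate(1, 90) → joint angles (θ0=0°, θ1=180°, θ2=270°)
no rival 1-sequence matches.

rotate(1, 90)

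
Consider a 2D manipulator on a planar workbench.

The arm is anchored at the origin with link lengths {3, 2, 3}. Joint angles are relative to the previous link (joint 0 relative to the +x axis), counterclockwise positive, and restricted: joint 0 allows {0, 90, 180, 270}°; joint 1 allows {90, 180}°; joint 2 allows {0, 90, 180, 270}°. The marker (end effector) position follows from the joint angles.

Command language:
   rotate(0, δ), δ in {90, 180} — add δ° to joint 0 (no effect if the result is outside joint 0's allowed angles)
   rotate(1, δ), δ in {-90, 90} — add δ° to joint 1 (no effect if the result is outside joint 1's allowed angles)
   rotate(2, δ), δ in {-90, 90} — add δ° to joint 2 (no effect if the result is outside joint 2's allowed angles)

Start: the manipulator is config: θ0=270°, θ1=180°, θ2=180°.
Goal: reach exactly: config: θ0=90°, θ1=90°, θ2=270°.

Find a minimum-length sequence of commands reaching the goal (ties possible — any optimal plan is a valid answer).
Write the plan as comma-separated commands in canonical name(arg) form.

from: config: θ0=270°, θ1=180°, θ2=180°
step 1 (rotate(0, 180)): config: θ0=90°, θ1=180°, θ2=180°
step 2 (rotate(1, -90)): config: θ0=90°, θ1=90°, θ2=180°
step 3 (rotate(2, 90)): config: θ0=90°, θ1=90°, θ2=270°
nothing shorter than 3 reaches the goal.

rotate(0, 180), rotate(1, -90), rotate(2, 90)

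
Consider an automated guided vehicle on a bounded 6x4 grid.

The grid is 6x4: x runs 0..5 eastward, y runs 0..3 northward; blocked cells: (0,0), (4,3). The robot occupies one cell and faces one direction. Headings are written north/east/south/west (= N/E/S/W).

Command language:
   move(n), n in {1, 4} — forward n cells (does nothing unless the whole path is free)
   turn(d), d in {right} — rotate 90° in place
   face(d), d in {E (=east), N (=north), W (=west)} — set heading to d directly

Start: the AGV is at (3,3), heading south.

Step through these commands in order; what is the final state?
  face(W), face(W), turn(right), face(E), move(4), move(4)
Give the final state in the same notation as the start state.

at (3,3), heading east

start: at (3,3), heading south
t=1 face(W) ⇒ at (3,3), heading west
t=2 face(W) ⇒ at (3,3), heading west
t=3 turn(right) ⇒ at (3,3), heading north
t=4 face(E) ⇒ at (3,3), heading east
t=5 move(4) ⇒ at (3,3), heading east
t=6 move(4) ⇒ at (3,3), heading east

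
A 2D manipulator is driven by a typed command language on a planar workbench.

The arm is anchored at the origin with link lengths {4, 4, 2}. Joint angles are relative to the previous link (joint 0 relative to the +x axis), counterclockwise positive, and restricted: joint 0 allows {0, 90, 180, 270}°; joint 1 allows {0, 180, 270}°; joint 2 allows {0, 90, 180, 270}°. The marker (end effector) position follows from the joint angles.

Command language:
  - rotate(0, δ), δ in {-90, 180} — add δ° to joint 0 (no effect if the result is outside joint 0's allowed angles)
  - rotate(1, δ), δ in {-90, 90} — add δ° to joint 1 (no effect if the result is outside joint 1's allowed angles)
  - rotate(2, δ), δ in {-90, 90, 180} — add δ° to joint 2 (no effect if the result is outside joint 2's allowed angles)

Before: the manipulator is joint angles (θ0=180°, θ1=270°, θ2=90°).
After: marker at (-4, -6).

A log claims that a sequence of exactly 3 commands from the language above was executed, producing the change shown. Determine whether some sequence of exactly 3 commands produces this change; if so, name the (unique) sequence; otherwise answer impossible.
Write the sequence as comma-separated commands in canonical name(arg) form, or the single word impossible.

rotate(0, -90), rotate(0, -90), rotate(0, -90)

t0: joint angles (θ0=180°, θ1=270°, θ2=90°)
1. rotate(0, -90) → joint angles (θ0=90°, θ1=270°, θ2=90°)
2. rotate(0, -90) → joint angles (θ0=0°, θ1=270°, θ2=90°)
3. rotate(0, -90) → joint angles (θ0=270°, θ1=270°, θ2=90°)
all 343 alternatives checked — unique.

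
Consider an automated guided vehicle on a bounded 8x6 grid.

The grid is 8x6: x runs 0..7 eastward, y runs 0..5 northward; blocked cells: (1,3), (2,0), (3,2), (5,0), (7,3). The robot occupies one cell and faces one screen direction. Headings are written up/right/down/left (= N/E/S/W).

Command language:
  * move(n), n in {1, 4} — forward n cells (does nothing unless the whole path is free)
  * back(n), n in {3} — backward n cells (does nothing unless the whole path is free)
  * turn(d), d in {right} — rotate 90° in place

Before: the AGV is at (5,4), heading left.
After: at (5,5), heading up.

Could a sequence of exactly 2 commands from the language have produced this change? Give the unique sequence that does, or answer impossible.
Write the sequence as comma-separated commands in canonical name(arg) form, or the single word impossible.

turn(right), move(1)

key: cell and facing (now N) both changed — the 2 commands mix motion and turning
begin: at (5,4), heading left
t=1 turn(right) ⇒ at (5,4), heading up
t=2 move(1) ⇒ at (5,5), heading up
uniquely the one of 16 2-step routes that fits.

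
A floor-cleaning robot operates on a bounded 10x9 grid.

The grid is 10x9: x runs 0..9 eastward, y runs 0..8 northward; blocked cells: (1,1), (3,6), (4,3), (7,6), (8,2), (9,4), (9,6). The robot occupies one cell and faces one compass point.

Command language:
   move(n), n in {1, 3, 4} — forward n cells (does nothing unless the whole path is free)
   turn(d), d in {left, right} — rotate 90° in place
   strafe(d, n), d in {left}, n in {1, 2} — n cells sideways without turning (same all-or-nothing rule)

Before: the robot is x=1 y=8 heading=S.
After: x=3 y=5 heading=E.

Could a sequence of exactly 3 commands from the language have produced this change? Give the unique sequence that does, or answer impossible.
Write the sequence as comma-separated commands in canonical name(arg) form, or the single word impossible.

key: order matters: swapping move(3) and turn(left) lands elsewhere
begin: x=1 y=8 heading=S
step 1 (move(3)): x=1 y=5 heading=S
step 2 (strafe(left, 2)): x=3 y=5 heading=S
step 3 (turn(left)): x=3 y=5 heading=E
all 343 alternatives checked — unique.

move(3), strafe(left, 2), turn(left)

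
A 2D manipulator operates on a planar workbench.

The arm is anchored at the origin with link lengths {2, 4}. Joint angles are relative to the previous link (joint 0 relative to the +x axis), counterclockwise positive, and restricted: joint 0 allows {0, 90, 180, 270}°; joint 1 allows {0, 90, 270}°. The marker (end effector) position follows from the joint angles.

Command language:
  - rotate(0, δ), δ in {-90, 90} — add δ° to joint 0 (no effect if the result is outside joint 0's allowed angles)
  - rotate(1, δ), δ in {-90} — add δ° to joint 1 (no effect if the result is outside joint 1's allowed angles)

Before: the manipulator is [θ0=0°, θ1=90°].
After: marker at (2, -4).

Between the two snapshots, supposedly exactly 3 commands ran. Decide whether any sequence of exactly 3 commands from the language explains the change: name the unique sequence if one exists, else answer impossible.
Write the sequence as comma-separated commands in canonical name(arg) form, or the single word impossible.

from: [θ0=0°, θ1=90°]
step 1 (rotate(1, -90)): [θ0=0°, θ1=0°]
step 2 (rotate(1, -90)): [θ0=0°, θ1=270°]
step 3 (rotate(1, -90)): [θ0=0°, θ1=270°]
no other 3-command option fits: unique.

rotate(1, -90), rotate(1, -90), rotate(1, -90)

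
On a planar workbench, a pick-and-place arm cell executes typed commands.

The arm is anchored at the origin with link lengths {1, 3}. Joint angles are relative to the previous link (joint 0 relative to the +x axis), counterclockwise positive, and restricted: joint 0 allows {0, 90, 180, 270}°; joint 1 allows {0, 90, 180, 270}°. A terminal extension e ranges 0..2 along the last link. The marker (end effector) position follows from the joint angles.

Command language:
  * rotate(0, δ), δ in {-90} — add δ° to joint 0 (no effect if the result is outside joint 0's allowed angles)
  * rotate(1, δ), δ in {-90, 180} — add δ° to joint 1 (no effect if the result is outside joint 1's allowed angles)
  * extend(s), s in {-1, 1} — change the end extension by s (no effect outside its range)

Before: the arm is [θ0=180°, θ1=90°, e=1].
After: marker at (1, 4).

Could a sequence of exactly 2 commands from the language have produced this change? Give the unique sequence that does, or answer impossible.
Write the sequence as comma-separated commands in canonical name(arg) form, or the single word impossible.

from: [θ0=180°, θ1=90°, e=1]
step 1 (rotate(0, -90)): [θ0=90°, θ1=90°, e=1]
step 2 (rotate(0, -90)): [θ0=0°, θ1=90°, e=1]
uniquely the one of 25 2-step routes that fits.

rotate(0, -90), rotate(0, -90)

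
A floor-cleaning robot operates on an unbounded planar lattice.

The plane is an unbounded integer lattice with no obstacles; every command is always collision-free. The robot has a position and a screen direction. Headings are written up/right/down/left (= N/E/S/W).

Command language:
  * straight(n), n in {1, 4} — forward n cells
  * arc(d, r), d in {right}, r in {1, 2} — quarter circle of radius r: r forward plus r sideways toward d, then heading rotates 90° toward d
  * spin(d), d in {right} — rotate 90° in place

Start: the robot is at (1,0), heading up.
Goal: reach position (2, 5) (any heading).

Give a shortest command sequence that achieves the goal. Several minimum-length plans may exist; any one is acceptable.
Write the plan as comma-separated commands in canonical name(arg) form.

straight(4), arc(right, 1)

initial: at (1,0), heading up
1. straight(4) → at (1,4), heading up
2. arc(right, 1) → at (2,5), heading right
shorter routes all fall short; 2 is best.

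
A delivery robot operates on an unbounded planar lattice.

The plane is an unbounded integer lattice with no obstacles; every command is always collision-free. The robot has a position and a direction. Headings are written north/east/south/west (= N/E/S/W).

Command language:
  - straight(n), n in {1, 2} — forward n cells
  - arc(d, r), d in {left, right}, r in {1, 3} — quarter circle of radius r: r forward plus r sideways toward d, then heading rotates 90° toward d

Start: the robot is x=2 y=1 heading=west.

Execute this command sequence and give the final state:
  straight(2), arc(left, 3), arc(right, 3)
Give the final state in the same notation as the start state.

x=-6 y=-5 heading=west

start: x=2 y=1 heading=west
t=1 straight(2) ⇒ x=0 y=1 heading=west
t=2 arc(left, 3) ⇒ x=-3 y=-2 heading=south
t=3 arc(right, 3) ⇒ x=-6 y=-5 heading=west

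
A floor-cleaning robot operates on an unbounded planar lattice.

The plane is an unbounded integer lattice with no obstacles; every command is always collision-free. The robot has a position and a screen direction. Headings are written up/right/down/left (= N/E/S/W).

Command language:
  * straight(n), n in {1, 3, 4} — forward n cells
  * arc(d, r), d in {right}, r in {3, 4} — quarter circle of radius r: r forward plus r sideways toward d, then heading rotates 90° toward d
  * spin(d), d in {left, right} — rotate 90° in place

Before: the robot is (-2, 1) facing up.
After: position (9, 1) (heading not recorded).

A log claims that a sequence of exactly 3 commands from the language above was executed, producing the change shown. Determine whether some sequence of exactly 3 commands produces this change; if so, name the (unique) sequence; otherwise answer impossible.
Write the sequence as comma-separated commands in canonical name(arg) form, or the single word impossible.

from: (-2, 1) facing up
t=1 arc(right, 4) ⇒ (2, 5) facing right
t=2 straight(3) ⇒ (5, 5) facing right
t=3 arc(right, 4) ⇒ (9, 1) facing down
all 343 alternatives checked — unique.

arc(right, 4), straight(3), arc(right, 4)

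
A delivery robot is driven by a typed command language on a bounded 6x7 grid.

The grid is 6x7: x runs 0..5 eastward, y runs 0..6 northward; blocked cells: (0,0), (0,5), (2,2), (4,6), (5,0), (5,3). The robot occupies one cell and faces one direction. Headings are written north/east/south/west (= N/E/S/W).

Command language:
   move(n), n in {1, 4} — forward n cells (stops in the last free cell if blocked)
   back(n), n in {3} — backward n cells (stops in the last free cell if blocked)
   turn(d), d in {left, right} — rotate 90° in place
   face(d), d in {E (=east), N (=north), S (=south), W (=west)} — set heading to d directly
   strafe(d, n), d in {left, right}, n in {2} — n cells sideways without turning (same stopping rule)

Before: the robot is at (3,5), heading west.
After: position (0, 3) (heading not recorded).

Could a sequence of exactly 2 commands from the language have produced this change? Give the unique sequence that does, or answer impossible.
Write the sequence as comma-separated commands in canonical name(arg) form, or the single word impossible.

strafe(left, 2), move(4)

key: move(4) runs into the grid edge before its full distance
t0: at (3,5), heading west
step 1 (strafe(left, 2)): at (3,3), heading west
step 2 (move(4)): at (0,3), heading west
all 121 alternatives checked — unique.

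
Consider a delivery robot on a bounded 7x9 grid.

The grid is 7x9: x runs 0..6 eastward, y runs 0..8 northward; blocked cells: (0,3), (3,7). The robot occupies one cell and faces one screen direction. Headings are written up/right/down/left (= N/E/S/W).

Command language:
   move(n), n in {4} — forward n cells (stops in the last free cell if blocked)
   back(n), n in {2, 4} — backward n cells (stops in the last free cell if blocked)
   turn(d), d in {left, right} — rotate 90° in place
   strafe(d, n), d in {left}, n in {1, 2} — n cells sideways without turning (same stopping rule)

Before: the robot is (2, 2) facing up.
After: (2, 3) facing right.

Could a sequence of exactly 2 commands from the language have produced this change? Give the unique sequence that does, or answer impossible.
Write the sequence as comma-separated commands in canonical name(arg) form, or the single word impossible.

key: cell and facing (now E) both changed — the 2 commands mix motion and turning
initial: (2, 2) facing up
1. turn(right) → (2, 2) facing right
2. strafe(left, 1) → (2, 3) facing right
all 49 alternatives checked — unique.

turn(right), strafe(left, 1)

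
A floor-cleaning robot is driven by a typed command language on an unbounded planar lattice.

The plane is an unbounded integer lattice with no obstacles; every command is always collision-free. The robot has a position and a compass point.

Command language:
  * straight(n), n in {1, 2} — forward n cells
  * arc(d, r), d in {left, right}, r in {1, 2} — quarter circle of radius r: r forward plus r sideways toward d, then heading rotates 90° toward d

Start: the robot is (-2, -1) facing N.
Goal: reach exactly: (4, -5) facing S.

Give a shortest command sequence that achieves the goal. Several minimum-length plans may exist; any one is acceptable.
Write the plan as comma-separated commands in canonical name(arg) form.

arc(right, 1), arc(right, 1), arc(left, 2), arc(right, 2)

begin: (-2, -1) facing N
t=1 arc(right, 1) ⇒ (-1, 0) facing E
t=2 arc(right, 1) ⇒ (0, -1) facing S
t=3 arc(left, 2) ⇒ (2, -3) facing E
t=4 arc(right, 2) ⇒ (4, -5) facing S
no 3-step plan works, so 4 is optimal.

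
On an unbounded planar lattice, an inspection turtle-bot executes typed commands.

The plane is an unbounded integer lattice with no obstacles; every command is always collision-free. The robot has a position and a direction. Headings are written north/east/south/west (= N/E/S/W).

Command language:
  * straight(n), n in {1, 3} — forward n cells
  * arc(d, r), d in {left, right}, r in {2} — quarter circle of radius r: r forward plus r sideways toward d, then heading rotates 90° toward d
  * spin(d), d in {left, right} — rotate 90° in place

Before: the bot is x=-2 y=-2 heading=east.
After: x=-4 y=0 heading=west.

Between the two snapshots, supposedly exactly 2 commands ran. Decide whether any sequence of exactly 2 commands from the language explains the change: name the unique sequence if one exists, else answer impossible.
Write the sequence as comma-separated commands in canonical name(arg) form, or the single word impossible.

key: cell and facing (now W) both changed — the 2 commands mix motion and turning
t0: x=-2 y=-2 heading=east
1. spin(left) → x=-2 y=-2 heading=north
2. arc(left, 2) → x=-4 y=0 heading=west
all 36 alternatives checked — unique.

spin(left), arc(left, 2)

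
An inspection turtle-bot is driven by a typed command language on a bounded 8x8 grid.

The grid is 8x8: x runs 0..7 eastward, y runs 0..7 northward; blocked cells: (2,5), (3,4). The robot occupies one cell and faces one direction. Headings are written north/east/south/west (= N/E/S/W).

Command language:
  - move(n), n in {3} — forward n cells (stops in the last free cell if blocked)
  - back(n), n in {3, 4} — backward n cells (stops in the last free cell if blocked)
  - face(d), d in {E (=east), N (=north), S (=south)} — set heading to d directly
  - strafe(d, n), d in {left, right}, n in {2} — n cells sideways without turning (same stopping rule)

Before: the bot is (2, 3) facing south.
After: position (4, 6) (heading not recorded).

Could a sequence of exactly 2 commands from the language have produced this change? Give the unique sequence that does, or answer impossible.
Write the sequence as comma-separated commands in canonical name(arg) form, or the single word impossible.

key: running back(3) before strafe(left, 2) would end elsewhere — order is forced
initial: (2, 3) facing south
step 1 (strafe(left, 2)): (4, 3) facing south
step 2 (back(3)): (4, 6) facing south
uniquely the one of 64 2-step routes that fits.

strafe(left, 2), back(3)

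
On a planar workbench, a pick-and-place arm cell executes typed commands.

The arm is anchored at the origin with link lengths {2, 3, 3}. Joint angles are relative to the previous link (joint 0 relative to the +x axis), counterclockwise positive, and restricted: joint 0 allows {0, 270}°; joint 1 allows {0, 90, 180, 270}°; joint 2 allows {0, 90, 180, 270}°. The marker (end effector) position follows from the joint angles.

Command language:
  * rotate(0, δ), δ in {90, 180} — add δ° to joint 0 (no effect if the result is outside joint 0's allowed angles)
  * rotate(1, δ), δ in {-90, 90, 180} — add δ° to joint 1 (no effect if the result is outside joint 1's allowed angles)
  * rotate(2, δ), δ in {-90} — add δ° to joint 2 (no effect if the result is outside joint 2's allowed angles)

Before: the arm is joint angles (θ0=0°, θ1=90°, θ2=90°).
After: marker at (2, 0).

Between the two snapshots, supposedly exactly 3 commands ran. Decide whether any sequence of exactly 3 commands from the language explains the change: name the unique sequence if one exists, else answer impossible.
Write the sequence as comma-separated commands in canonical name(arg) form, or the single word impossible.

rotate(2, -90), rotate(2, -90), rotate(2, -90)

from: joint angles (θ0=0°, θ1=90°, θ2=90°)
1. rotate(2, -90) → joint angles (θ0=0°, θ1=90°, θ2=0°)
2. rotate(2, -90) → joint angles (θ0=0°, θ1=90°, θ2=270°)
3. rotate(2, -90) → joint angles (θ0=0°, θ1=90°, θ2=180°)
uniquely the one of 216 3-step routes that fits.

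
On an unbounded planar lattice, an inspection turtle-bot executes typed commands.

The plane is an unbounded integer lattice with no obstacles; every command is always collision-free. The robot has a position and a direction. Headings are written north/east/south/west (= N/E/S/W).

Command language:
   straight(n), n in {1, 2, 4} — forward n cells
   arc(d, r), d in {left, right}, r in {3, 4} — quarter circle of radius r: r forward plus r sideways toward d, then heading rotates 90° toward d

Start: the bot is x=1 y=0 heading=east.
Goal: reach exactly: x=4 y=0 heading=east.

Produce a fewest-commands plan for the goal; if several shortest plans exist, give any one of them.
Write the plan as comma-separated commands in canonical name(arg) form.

straight(1), straight(2)

start: x=1 y=0 heading=east
t=1 straight(1) ⇒ x=2 y=0 heading=east
t=2 straight(2) ⇒ x=4 y=0 heading=east
nothing shorter than 2 reaches the goal.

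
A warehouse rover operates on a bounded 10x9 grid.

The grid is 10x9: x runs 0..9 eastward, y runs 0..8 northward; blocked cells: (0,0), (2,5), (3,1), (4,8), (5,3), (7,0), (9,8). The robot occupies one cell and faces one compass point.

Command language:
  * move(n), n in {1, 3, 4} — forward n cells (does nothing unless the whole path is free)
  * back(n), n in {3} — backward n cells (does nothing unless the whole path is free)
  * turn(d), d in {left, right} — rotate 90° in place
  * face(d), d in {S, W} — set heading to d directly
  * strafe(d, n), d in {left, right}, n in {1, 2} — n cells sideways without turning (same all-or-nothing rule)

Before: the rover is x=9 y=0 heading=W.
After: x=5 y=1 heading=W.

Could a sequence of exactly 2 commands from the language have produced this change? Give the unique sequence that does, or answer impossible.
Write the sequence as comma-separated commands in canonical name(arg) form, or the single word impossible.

strafe(right, 1), move(4)

key: heading stays W — no command in the sequence turns
start: x=9 y=0 heading=W
t=1 strafe(right, 1) ⇒ x=9 y=1 heading=W
t=2 move(4) ⇒ x=5 y=1 heading=W
all 144 alternatives checked — unique.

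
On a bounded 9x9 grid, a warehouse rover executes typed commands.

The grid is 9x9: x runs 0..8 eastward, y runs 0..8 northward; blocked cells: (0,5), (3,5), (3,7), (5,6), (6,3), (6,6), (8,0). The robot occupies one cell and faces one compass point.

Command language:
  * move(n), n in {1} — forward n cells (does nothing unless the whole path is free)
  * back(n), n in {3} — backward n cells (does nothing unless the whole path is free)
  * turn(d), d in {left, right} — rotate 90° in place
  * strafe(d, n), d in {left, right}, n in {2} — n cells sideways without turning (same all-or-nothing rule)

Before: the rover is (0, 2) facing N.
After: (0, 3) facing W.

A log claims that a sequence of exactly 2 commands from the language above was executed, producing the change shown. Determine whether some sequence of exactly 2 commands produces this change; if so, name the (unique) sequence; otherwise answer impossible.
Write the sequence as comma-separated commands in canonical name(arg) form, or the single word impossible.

key: running turn(left) before move(1) would end elsewhere — order is forced
begin: (0, 2) facing N
[1] after move(1): (0, 3) facing N
[2] after turn(left): (0, 3) facing W
uniquely the one of 36 2-step routes that fits.

move(1), turn(left)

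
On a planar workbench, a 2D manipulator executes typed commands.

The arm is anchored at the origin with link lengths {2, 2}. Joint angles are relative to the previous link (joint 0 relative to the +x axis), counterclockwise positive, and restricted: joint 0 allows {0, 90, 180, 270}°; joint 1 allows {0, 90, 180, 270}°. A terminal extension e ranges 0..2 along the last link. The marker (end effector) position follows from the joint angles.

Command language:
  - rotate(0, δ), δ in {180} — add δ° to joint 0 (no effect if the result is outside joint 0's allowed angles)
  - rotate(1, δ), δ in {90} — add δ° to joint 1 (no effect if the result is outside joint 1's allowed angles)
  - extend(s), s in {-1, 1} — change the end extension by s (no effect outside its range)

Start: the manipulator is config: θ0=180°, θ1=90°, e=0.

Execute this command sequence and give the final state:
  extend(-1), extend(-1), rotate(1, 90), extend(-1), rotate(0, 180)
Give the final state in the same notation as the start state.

config: θ0=0°, θ1=180°, e=0

start: config: θ0=180°, θ1=90°, e=0
step 1 (extend(-1)): config: θ0=180°, θ1=90°, e=0
step 2 (extend(-1)): config: θ0=180°, θ1=90°, e=0
step 3 (rotate(1, 90)): config: θ0=180°, θ1=180°, e=0
step 4 (extend(-1)): config: θ0=180°, θ1=180°, e=0
step 5 (rotate(0, 180)): config: θ0=0°, θ1=180°, e=0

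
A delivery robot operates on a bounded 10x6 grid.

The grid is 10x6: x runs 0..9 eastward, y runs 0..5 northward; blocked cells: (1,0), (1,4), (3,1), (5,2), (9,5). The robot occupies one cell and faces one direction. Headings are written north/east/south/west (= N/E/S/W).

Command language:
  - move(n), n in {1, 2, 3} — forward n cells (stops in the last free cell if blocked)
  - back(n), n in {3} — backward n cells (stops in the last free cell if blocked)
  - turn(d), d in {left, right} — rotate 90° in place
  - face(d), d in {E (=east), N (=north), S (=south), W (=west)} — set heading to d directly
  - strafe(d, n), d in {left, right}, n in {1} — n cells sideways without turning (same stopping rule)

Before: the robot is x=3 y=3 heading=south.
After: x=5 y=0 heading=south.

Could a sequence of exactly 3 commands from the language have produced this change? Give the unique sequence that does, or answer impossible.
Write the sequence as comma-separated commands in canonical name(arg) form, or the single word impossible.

strafe(left, 1), move(3), strafe(left, 1)

key: heading stays S — no command in the sequence turns
t0: x=3 y=3 heading=south
step 1 (strafe(left, 1)): x=4 y=3 heading=south
step 2 (move(3)): x=4 y=0 heading=south
step 3 (strafe(left, 1)): x=5 y=0 heading=south
uniquely the one of 1728 3-step routes that fits.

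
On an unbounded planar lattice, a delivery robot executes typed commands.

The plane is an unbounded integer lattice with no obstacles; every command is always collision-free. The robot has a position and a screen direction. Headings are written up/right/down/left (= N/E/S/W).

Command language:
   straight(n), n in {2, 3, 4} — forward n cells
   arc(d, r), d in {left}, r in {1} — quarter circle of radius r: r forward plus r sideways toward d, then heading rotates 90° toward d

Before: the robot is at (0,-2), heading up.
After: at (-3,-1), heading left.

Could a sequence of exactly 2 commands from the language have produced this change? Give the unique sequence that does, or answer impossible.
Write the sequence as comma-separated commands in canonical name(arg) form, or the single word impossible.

key: cell and facing (now W) both changed — the 2 commands mix motion and turning
initial: at (0,-2), heading up
t=1 arc(left, 1) ⇒ at (-1,-1), heading left
t=2 straight(2) ⇒ at (-3,-1), heading left
no other 2-command option fits: unique.

arc(left, 1), straight(2)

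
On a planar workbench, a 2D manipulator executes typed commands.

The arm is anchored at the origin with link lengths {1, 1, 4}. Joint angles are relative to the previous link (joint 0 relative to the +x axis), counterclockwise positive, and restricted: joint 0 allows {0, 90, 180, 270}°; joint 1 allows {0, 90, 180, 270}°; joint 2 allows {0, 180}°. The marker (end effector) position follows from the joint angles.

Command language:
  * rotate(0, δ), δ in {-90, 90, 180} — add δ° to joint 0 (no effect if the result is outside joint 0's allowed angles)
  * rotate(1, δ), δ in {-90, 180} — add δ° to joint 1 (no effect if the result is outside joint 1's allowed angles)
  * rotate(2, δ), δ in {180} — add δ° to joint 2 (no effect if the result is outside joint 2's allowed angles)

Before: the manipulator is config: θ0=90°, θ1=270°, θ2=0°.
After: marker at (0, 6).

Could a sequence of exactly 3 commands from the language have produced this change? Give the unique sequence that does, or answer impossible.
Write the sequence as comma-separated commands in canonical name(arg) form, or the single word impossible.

from: config: θ0=90°, θ1=270°, θ2=0°
[1] after rotate(1, -90): config: θ0=90°, θ1=180°, θ2=0°
[2] after rotate(1, -90): config: θ0=90°, θ1=90°, θ2=0°
[3] after rotate(1, -90): config: θ0=90°, θ1=0°, θ2=0°
no other 3-command option fits: unique.

rotate(1, -90), rotate(1, -90), rotate(1, -90)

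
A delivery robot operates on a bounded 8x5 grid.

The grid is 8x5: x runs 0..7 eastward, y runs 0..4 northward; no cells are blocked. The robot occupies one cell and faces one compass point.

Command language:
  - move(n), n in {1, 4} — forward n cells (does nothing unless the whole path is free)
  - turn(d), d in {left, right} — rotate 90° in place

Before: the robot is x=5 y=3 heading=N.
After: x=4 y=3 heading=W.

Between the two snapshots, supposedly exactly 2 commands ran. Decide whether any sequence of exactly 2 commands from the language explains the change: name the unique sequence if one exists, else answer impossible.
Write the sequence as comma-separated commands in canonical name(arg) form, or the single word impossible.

turn(left), move(1)

key: cell and facing (now W) both changed — the 2 commands mix motion and turning
start: x=5 y=3 heading=N
t=1 turn(left) ⇒ x=5 y=3 heading=W
t=2 move(1) ⇒ x=4 y=3 heading=W
no rival 2-sequence matches.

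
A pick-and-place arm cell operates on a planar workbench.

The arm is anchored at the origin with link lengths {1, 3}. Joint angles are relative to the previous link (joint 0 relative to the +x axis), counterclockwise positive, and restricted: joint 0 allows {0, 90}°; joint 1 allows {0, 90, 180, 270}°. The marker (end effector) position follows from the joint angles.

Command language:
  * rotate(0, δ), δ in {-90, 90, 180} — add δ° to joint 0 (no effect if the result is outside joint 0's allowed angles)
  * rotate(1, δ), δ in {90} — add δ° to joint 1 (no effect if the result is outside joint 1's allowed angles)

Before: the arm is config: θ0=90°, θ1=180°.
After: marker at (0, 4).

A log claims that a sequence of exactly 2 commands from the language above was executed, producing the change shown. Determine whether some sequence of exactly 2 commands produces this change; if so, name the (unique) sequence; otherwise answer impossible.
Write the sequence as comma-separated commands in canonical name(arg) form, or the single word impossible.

start: config: θ0=90°, θ1=180°
1. rotate(1, 90) → config: θ0=90°, θ1=270°
2. rotate(1, 90) → config: θ0=90°, θ1=0°
all 16 alternatives checked — unique.

rotate(1, 90), rotate(1, 90)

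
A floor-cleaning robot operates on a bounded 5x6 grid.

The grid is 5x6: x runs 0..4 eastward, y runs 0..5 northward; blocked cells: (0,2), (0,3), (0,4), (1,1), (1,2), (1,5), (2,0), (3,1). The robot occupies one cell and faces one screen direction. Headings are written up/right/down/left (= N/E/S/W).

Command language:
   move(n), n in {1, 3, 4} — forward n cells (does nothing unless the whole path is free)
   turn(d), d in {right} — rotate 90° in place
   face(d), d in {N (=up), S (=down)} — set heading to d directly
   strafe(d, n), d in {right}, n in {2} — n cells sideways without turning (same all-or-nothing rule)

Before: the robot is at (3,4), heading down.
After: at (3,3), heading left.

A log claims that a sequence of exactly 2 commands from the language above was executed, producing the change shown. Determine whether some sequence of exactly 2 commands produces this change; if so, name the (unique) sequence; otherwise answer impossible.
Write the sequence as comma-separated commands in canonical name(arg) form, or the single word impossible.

move(1), turn(right)

key: order matters: swapping move(1) and turn(right) lands elsewhere
from: at (3,4), heading down
1. move(1) → at (3,3), heading down
2. turn(right) → at (3,3), heading left
no other 2-command option fits: unique.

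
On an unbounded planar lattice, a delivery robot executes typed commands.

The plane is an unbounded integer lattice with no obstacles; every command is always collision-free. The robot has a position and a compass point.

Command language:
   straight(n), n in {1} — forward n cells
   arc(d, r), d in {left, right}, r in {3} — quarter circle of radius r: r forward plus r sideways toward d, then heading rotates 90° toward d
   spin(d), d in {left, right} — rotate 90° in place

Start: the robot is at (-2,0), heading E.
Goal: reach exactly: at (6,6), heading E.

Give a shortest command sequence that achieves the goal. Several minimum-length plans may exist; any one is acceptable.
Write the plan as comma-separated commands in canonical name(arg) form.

initial: at (-2,0), heading E
[1] after arc(left, 3): at (1,3), heading N
[2] after arc(right, 3): at (4,6), heading E
[3] after straight(1): at (5,6), heading E
[4] after straight(1): at (6,6), heading E
shorter routes all fall short; 4 is best.

arc(left, 3), arc(right, 3), straight(1), straight(1)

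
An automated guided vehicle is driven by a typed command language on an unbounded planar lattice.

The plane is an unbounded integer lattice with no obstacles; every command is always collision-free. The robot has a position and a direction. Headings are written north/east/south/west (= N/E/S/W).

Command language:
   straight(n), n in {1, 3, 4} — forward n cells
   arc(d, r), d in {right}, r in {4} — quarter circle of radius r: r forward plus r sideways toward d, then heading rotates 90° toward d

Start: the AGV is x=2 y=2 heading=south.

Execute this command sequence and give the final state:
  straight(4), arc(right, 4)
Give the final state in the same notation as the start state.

start: x=2 y=2 heading=south
step 1 (straight(4)): x=2 y=-2 heading=south
step 2 (arc(right, 4)): x=-2 y=-6 heading=west

x=-2 y=-6 heading=west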